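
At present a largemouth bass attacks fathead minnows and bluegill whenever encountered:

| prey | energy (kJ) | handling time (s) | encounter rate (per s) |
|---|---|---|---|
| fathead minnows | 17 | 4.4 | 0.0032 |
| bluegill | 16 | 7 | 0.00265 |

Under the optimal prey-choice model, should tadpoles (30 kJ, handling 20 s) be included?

On fathead minnows and bluegill alone, R = ΣλE/(1+Σλh) = 0.0968/1.033 = 0.09374 kJ/s.
Profitability of tadpoles: 30/20 = 1.5 kJ/s.
1.5 > 0.09374, so adding tadpoles raises the average — include it.

Yes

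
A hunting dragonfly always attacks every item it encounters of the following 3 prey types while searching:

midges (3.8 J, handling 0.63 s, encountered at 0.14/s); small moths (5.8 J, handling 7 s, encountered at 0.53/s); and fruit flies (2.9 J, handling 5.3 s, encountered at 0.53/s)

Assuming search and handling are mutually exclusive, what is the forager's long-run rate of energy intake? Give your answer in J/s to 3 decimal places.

0.676 J/s

Energy encountered per unit search time: 0.14×3.8 + 0.53×5.8 + 0.53×2.9 = 5.143 J/s.
Handling time per unit search time: 0.14×0.63 + 0.53×7 + 0.53×5.3 = 6.607.
Rate = 5.143/(1 + 6.607) = 0.6761 J/s.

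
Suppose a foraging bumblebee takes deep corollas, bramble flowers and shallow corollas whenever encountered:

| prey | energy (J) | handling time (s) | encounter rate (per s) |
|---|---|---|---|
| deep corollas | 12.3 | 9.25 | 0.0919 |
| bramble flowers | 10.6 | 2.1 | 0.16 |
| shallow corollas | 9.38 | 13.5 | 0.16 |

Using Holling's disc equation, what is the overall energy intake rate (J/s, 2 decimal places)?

1.00 J/s

Energy encountered per unit search time: 0.0919×12.3 + 0.16×10.6 + 0.16×9.38 = 4.327 J/s.
Handling time per unit search time: 0.0919×9.25 + 0.16×2.1 + 0.16×13.5 = 3.346.
Rate = 4.327/(1 + 3.346) = 0.9957 J/s.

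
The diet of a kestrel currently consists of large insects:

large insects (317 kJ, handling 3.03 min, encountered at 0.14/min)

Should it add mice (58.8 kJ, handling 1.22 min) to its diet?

On large insects alone, R = ΣλE/(1+Σλh) = 44.38/1.424 = 31.16 kJ/min.
Profitability of mice: 58.8/1.22 = 48.2 kJ/min.
Since 48.2 > R, including mice increases the long-run rate.

Yes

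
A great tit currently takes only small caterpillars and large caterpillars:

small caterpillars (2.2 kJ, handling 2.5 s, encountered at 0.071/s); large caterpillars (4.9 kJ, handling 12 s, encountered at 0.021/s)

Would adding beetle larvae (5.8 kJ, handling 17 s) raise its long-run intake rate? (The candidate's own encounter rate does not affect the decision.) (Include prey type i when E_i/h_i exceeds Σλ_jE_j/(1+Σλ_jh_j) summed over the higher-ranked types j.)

Yes

Current rate: (0.071×2.2 + 0.021×4.9)/(1 + 0.071×2.5 + 0.021×12) = 0.1813 kJ/s.
Profitability of beetle larvae: 5.8/17 = 0.3412 kJ/s.
0.3412 > 0.1813, so adding beetle larvae raises the average — include it.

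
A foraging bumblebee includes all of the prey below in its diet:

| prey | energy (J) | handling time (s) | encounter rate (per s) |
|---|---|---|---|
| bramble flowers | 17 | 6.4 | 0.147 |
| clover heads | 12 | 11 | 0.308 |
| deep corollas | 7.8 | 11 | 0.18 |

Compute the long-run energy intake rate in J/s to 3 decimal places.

1.040 J/s

R = Σλ_iE_i / (1 + Σλ_ih_i)
Numerator: 0.147×17 + 0.308×12 + 0.18×7.8 = 7.599
Denominator: 1 + 0.147×6.4 + 0.308×11 + 0.18×11 = 7.309
R = 7.599/7.309 = 1.04 J/s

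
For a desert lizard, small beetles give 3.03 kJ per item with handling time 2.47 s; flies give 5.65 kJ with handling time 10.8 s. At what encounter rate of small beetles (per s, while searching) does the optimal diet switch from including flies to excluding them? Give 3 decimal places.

Drop flies once their profitability E₂/h₂ falls below the rate achievable on small beetles alone: E₂/h₂ = λE₁/(1 + λh₁).
Solve for λ: λE₁h₂ = E₂(1 + λh₁) → λ(E₁h₂ − E₂h₁) = E₂ → λ = E₂/(E₁h₂ − E₂h₁).
λ = 5.65/(3.03×10.8 − 5.65×2.47) = 5.65/18.77 = 0.301 per s.

0.301 per s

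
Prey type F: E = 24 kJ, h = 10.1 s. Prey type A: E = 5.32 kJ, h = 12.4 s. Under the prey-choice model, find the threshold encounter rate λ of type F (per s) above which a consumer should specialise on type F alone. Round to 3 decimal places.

Drop type A once their profitability E₂/h₂ falls below the rate achievable on type F alone: E₂/h₂ = λE₁/(1 + λh₁).
Solve for λ: λE₁h₂ = E₂(1 + λh₁) → λ(E₁h₂ − E₂h₁) = E₂ → λ = E₂/(E₁h₂ − E₂h₁).
λ = 5.32/(24×12.4 − 5.32×10.1) = 5.32/243.9 = 0.02182 per s.

0.022 per s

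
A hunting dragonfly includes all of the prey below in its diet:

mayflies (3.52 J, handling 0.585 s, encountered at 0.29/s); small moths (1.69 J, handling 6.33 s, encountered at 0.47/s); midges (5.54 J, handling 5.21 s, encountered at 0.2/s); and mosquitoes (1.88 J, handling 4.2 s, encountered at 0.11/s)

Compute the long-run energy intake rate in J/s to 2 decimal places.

0.55 J/s

R = Σλ_iE_i / (1 + Σλ_ih_i)
Numerator: 0.29×3.52 + 0.47×1.69 + 0.2×5.54 + 0.11×1.88 = 3.13
Denominator: 1 + 0.29×0.585 + 0.47×6.33 + 0.2×5.21 + 0.11×4.2 = 5.649
R = 3.13/5.649 = 0.5541 J/s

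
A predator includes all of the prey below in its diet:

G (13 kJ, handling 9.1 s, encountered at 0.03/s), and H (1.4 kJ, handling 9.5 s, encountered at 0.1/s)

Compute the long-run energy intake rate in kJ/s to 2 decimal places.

R = (0.03×13 + 0.1×1.4) / (1 + 0.03×9.1 + 0.1×9.5) = 0.53/2.223 = 0.2384 kJ/s.

0.24 kJ/s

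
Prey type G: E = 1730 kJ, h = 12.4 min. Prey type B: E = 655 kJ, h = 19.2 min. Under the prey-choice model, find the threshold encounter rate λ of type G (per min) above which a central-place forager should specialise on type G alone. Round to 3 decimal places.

0.026 per min

Drop type B once their profitability E₂/h₂ falls below the rate achievable on type G alone: E₂/h₂ = λE₁/(1 + λh₁).
Solve for λ: λE₁h₂ = E₂(1 + λh₁) → λ(E₁h₂ − E₂h₁) = E₂ → λ = E₂/(E₁h₂ − E₂h₁).
λ = 655/(1730×19.2 − 655×12.4) = 655/2.509e+04 = 0.0261 per min.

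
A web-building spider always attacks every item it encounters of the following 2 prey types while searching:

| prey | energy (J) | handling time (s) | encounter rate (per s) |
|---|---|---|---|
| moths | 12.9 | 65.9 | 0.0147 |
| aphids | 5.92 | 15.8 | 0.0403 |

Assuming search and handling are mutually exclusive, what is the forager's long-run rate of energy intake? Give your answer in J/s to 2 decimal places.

0.16 J/s

R = Σλ_iE_i / (1 + Σλ_ih_i)
Numerator: 0.0147×12.9 + 0.0403×5.92 = 0.4282
Denominator: 1 + 0.0147×65.9 + 0.0403×15.8 = 2.605
R = 0.4282/2.605 = 0.1643 J/s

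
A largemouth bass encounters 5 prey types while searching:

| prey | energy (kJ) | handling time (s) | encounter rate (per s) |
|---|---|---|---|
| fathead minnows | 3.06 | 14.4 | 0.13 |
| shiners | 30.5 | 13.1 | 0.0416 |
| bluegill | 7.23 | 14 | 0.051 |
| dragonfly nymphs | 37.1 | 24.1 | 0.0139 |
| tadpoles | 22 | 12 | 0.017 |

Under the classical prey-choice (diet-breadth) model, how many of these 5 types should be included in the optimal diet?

3

E/h in descending order: shiners 2.33, tadpoles 1.83, dragonfly nymphs 1.54, bluegill 0.516, fathead minnows 0.212 kJ/s. The optimal diet is the largest prefix of this list for which every included type satisfies E_i/h_i > R on the types above it.
Rate on top 1: 0.8213. tadpoles: 1.83 > 0.8213 → include.
Rate on top 2: 0.9393. dragonfly nymphs: 1.54 > 0.9393 → include.
Rate on top 3: 1.036. bluegill: 0.516 < 1.036 → exclude; stop.
Optimal diet: shiners, tadpoles, dragonfly nymphs — 3 of 5 types.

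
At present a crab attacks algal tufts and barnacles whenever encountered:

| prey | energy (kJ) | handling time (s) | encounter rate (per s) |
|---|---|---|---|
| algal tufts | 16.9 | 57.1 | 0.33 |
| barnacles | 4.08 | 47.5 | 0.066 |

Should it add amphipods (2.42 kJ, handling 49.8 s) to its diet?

Current rate: (0.33×16.9 + 0.066×4.08)/(1 + 0.33×57.1 + 0.066×47.5) = 0.2544 kJ/s.
amphipods: E/h = 2.42/49.8 = 0.04859 kJ/s.
Since 0.04859 < R, time spent handling amphipods is better spent searching.

No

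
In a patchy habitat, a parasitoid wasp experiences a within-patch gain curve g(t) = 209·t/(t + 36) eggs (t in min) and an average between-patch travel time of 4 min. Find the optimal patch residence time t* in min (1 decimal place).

Optimal t* satisfies g'(t*) = g(t*)/(T + t*).
g'(t) = 209·36/(t + 36)². Setting 209·36/(t+36)² = 209t/[(t+36)(4+t)] gives 36(4+t) = t(t+36), so t² = 36×4 = 144.
t* = √144 = 12 min.

12.0 min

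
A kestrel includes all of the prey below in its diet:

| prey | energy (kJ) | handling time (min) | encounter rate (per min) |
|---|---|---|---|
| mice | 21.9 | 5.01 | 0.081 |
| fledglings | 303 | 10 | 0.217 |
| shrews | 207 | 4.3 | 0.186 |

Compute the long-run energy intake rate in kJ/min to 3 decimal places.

24.231 kJ/min

Energy encountered per unit search time: 0.081×21.9 + 0.217×303 + 0.186×207 = 106 kJ/min.
Handling time per unit search time: 0.081×5.01 + 0.217×10 + 0.186×4.3 = 3.376.
Rate = 106/(1 + 3.376) = 24.23 kJ/min.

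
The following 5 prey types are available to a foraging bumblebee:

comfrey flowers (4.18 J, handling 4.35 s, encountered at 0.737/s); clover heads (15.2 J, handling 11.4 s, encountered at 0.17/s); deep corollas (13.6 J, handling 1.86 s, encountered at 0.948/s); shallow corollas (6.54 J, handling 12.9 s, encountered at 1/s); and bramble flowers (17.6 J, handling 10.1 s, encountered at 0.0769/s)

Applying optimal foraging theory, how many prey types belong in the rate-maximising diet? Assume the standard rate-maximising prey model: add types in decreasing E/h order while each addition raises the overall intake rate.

E/h in descending order: deep corollas 7.31, bramble flowers 1.74, clover heads 1.33, comfrey flowers 0.961, shallow corollas 0.507 J/s. The optimal diet is the largest prefix of this list for which every included type satisfies E_i/h_i > R on the types above it.
Rate on top 1: 4.666. bramble flowers: 1.74 < 4.666 → exclude; stop.
Optimal diet: deep corollas — 1 of 5 types.

1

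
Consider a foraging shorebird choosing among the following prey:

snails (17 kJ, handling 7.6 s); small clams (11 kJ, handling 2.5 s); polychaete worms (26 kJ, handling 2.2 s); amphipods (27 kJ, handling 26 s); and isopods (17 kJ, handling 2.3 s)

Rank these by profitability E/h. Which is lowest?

amphipods

Profitability E/h (kJ/s): snails = 17/7.6 = 2.24, small clams = 11/2.5 = 4.4, polychaete worms = 26/2.2 = 11.8, amphipods = 27/26 = 1.04, isopods = 17/2.3 = 7.39.
Ranked: polychaete worms > isopods > small clams > snails > amphipods.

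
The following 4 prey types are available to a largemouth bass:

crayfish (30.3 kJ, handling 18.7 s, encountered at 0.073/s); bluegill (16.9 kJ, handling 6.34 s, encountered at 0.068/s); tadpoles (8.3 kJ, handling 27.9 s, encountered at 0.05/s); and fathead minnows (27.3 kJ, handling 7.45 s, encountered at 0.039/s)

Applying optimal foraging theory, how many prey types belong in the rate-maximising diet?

3

Profitabilities (E/h, kJ/s): fathead minnows 3.66, bluegill 2.67, crayfish 1.62, tadpoles 0.297. Add prey in this order while the next type's profitability exceeds the intake rate on those already taken.
Rate on top 1: 0.825. bluegill: 2.67 > 0.825 → include.
Rate on top 2: 1.286. crayfish: 1.62 > 1.286 → include.
Rate on top 3: 1.434. tadpoles: 0.297 < 1.434 → exclude; stop.
Optimal diet: fathead minnows, bluegill, crayfish — 3 of 4 types.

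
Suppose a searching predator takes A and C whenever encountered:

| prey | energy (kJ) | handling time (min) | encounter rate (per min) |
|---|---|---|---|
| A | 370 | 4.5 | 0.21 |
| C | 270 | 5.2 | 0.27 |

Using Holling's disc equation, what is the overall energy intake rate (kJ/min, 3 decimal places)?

Energy encountered per unit search time: 0.21×370 + 0.27×270 = 150.6 kJ/min.
Handling time per unit search time: 0.21×4.5 + 0.27×5.2 = 2.349.
Rate = 150.6/(1 + 2.349) = 44.97 kJ/min.

44.969 kJ/min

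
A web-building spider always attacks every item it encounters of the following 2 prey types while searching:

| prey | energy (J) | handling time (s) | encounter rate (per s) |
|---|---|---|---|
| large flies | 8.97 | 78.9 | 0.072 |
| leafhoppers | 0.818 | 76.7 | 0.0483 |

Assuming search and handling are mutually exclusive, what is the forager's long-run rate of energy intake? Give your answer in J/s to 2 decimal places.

0.07 J/s

R = Σλ_iE_i / (1 + Σλ_ih_i)
Numerator: 0.072×8.97 + 0.0483×0.818 = 0.6853
Denominator: 1 + 0.072×78.9 + 0.0483×76.7 = 10.39
R = 0.6853/10.39 = 0.06599 J/s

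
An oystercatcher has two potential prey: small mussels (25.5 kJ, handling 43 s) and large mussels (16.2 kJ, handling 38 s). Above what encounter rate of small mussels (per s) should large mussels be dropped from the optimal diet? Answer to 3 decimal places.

0.059 per s

Drop large mussels once their profitability E₂/h₂ falls below the rate achievable on small mussels alone: E₂/h₂ = λE₁/(1 + λh₁).
Solve for λ: λE₁h₂ = E₂(1 + λh₁) → λ(E₁h₂ − E₂h₁) = E₂ → λ = E₂/(E₁h₂ − E₂h₁).
λ = 16.2/(25.5×38 − 16.2×43) = 16.2/272.4 = 0.05947 per s.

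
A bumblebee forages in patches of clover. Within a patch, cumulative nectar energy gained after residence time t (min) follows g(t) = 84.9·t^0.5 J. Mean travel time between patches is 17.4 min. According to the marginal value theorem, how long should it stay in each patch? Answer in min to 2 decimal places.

Optimal t* satisfies g'(t*) = g(t*)/(T + t*).
g'(t) = 0.5·84.9·t^-0.5. Setting 0.5·84.9·t^-0.5 = 84.9·t^0.5/(17.4+t) gives 0.5(17.4+t) = t, so 0.50·t = 0.5×17.4.
t* = 0.5×17.4/0.50 = 17.4 min.

17.40 min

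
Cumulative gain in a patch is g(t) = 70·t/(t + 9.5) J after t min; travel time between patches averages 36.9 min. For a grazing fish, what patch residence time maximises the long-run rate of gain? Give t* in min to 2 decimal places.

Maximise g(t)/(T+t): set derivative to zero → g'(t)(T+t) = g(t).
g'(t) = 70·9.5/(t + 9.5)². Setting 70·9.5/(t+9.5)² = 70t/[(t+9.5)(36.9+t)] gives 9.5(36.9+t) = t(t+9.5), so t² = 9.5×36.9 = 350.6.
t* = √350.6 = 18.72 min.

18.72 min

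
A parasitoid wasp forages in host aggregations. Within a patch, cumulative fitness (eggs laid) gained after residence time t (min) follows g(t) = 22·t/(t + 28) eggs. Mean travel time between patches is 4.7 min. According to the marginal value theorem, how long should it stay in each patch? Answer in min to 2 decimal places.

11.47 min

Maximise g(t)/(T+t): set derivative to zero → g'(t)(T+t) = g(t).
g'(t) = 22·28/(t + 28)². Setting 22·28/(t+28)² = 22t/[(t+28)(4.7+t)] gives 28(4.7+t) = t(t+28), so t² = 28×4.7 = 131.6.
t* = √131.6 = 11.47 min.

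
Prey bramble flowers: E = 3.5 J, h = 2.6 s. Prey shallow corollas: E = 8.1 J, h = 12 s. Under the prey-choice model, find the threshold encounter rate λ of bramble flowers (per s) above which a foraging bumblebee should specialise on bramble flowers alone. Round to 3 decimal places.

The zero-one rule: include shallow corollas iff E₂/h₂ > λE₁/(1+λh₁). Equality gives the switch point.
λE₁h₂ = E₂ + λE₂h₁ ⇒ λ = E₂/(E₁h₂ − E₂h₁) = 8.1/(42 − 21.06) = 0.3868 per s.

0.387 per s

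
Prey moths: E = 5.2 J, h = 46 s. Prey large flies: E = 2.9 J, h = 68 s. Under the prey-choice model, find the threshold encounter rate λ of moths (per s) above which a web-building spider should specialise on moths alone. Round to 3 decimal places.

Drop large flies once their profitability E₂/h₂ falls below the rate achievable on moths alone: E₂/h₂ = λE₁/(1 + λh₁).
Solve for λ: λE₁h₂ = E₂(1 + λh₁) → λ(E₁h₂ − E₂h₁) = E₂ → λ = E₂/(E₁h₂ − E₂h₁).
λ = 2.9/(5.2×68 − 2.9×46) = 2.9/220.2 = 0.01317 per s.

0.013 per s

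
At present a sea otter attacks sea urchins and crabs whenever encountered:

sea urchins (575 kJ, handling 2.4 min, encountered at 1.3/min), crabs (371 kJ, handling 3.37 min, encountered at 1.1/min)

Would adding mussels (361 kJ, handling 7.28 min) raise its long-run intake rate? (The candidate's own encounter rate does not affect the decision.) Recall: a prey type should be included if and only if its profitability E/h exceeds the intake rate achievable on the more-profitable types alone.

Intake rate on the current diet: R = (1.3×575 + 1.1×371) / (1 + 1.3×2.4 + 1.1×3.37) = 1156/7.827 = 147.6 kJ/min.
Profitability of mussels: 361/7.28 = 49.59 kJ/min.
Since 49.59 < R, time spent handling mussels is better spent searching.

No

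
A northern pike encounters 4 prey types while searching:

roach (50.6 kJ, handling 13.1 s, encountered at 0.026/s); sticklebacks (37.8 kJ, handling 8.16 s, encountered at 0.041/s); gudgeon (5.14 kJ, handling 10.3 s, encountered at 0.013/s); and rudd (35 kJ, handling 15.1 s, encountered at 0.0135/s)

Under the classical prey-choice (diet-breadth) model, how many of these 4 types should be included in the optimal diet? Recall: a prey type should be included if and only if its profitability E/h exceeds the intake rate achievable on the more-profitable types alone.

E/h in descending order: sticklebacks 4.63, roach 3.86, rudd 2.32, gudgeon 0.499 kJ/s. The optimal diet is the largest prefix of this list for which every included type satisfies E_i/h_i > R on the types above it.
Rate on top 1: 1.161. roach: 3.86 > 1.161 → include.
Rate on top 2: 1.711. rudd: 2.32 > 1.711 → include.
Rate on top 3: 1.776. gudgeon: 0.499 < 1.776 → exclude; stop.
Optimal diet: sticklebacks, roach, rudd — 3 of 4 types.

3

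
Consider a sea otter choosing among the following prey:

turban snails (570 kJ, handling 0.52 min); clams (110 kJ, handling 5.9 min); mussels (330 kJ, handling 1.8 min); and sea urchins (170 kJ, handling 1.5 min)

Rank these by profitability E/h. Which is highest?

Profitability E/h (kJ/min): turban snails = 570/0.52 = 1.1e+03, clams = 110/5.9 = 18.6, mussels = 330/1.8 = 183, sea urchins = 170/1.5 = 113.
Ranked: turban snails > mussels > sea urchins > clams.

turban snails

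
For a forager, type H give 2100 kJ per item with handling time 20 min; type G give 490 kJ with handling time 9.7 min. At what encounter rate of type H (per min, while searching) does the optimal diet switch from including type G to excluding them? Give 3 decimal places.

The zero-one rule: include type G iff E₂/h₂ > λE₁/(1+λh₁). Equality gives the switch point.
λE₁h₂ = E₂ + λE₂h₁ ⇒ λ = E₂/(E₁h₂ − E₂h₁) = 490/(2.037e+04 − 9800) = 0.04636 per min.

0.046 per min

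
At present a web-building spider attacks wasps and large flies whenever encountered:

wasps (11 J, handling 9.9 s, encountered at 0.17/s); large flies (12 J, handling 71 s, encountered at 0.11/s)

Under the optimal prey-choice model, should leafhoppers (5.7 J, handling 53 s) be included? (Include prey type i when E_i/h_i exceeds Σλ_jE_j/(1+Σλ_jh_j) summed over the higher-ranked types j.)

On wasps and large flies alone, R = ΣλE/(1+Σλh) = 3.19/10.49 = 0.304 J/s.
leafhoppers: E/h = 5.7/53 = 0.1075 J/s.
Since 0.1075 < R, time spent handling leafhoppers is better spent searching.

No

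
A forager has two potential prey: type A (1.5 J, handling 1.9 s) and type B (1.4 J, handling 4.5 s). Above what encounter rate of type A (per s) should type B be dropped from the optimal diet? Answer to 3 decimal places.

0.342 per s

At the threshold, the rate on type A alone equals the profitability of type B: λ·1.5/(1 + λ·1.9) = 1.4/4.5 = 0.3111.
Rearranging, λ(1.5 − 0.3111×1.9) = 0.3111, so λ = 0.3111/0.9089 = 0.3423 per s.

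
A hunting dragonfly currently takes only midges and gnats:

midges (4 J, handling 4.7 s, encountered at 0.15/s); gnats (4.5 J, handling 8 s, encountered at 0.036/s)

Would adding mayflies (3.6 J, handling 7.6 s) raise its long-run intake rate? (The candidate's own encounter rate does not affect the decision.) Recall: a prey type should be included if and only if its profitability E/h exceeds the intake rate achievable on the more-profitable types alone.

Yes

Current rate: (0.15×4 + 0.036×4.5)/(1 + 0.15×4.7 + 0.036×8) = 0.3823 J/s.
mayflies: E/h = 3.6/7.6 = 0.4737 J/s.
Since 0.4737 > R, including mayflies increases the long-run rate.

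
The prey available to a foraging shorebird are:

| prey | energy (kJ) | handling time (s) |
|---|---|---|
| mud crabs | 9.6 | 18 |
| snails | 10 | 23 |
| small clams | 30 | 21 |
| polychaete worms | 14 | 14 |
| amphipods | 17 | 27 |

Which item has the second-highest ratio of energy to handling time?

In descending order of E/h:
small clams: 30/21 = 1.43 kJ/s
polychaete worms: 14/14 = 1 kJ/s
amphipods: 17/27 = 0.63 kJ/s
mud crabs: 9.6/18 = 0.533 kJ/s
snails: 10/23 = 0.435 kJ/s

polychaete worms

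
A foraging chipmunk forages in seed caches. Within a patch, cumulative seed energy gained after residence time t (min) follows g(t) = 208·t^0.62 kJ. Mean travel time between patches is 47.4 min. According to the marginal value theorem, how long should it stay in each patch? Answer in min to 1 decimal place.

Optimal t* satisfies g'(t*) = g(t*)/(T + t*).
g'(t) = 0.62·208·t^-0.38. Setting 0.62·208·t^-0.38 = 208·t^0.62/(47.4+t) gives 0.62(47.4+t) = t, so 0.38·t = 0.62×47.4.
t* = 0.62×47.4/0.38 = 77.34 min.

77.3 min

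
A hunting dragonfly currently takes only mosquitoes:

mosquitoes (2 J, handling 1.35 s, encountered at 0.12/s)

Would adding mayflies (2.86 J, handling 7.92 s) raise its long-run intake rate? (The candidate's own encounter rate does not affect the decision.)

Intake rate on the current diet: R = (0.12×2) / (1 + 0.12×1.35) = 0.24/1.162 = 0.2065 J/s.
Profitability of mayflies: 2.86/7.92 = 0.3611 J/s.
0.3611 > 0.2065, so adding mayflies raises the average — include it.

Yes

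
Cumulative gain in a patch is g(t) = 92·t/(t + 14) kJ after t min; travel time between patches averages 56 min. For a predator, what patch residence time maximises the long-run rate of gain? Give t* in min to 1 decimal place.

28.0 min

By the marginal value theorem, leave when the instantaneous gain rate g'(t) equals the habitat-wide average g(t)/(T + t).
g'(t) = 92·14/(t + 14)². Setting 92·14/(t+14)² = 92t/[(t+14)(56+t)] gives 14(56+t) = t(t+14), so t² = 14×56 = 784.
t* = √784 = 28 min.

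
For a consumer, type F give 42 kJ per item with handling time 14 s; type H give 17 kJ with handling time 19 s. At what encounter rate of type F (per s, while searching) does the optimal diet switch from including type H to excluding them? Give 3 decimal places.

The zero-one rule: include type H iff E₂/h₂ > λE₁/(1+λh₁). Equality gives the switch point.
λE₁h₂ = E₂ + λE₂h₁ ⇒ λ = E₂/(E₁h₂ − E₂h₁) = 17/(798 − 238) = 0.03036 per s.

0.030 per s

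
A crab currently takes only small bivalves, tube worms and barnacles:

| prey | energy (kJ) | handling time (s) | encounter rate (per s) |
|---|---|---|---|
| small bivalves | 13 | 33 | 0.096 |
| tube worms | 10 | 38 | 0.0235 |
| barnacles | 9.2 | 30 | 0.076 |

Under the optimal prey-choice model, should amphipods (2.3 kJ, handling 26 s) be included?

No

Current rate: (0.096×13 + 0.0235×10 + 0.076×9.2)/(1 + 0.096×33 + 0.0235×38 + 0.076×30) = 0.2973 kJ/s.
Profitability of amphipods: 2.3/26 = 0.08846 kJ/s.
Since 0.08846 < R, time spent handling amphipods is better spent searching.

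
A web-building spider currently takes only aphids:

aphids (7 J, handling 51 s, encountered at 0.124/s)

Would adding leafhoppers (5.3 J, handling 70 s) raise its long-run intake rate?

No

On aphids alone, R = ΣλE/(1+Σλh) = 0.868/7.324 = 0.1185 J/s.
Profitability of leafhoppers: 5.3/70 = 0.07571 J/s.
Since 0.07571 < R, time spent handling leafhoppers is better spent searching.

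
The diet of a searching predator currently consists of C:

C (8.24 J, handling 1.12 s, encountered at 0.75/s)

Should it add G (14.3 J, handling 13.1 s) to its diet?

Intake rate on the current diet: R = (0.75×8.24) / (1 + 0.75×1.12) = 6.18/1.84 = 3.359 J/s.
Profitability of G: 14.3/13.1 = 1.092 J/s.
1.092 < 3.359, so adding G would lower the average — exclude it.

No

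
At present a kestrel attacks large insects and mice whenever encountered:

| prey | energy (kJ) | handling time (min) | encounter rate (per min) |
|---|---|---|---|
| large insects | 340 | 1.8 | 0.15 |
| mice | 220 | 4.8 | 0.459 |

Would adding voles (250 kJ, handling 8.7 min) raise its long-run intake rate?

On large insects and mice alone, R = ΣλE/(1+Σλh) = 152/3.473 = 43.76 kJ/min.
voles: E/h = 250/8.7 = 28.74 kJ/min.
Since 28.74 < R, time spent handling voles is better spent searching.

No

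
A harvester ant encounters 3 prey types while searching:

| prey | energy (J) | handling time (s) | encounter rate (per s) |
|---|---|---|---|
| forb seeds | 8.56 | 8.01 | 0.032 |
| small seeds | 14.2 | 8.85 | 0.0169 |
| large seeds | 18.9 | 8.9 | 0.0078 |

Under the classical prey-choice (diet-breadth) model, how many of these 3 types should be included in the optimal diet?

3

Rank by E/h (J/s): large seeds 2.12, small seeds 1.6, forb seeds 1.07. Include each in turn until the next type's E/h falls below the running intake rate.
Rate on top 1: 0.1379. small seeds: 1.6 > 0.1379 → include.
Rate on top 2: 0.3178. forb seeds: 1.07 > 0.3178 → include.
Optimal diet: large seeds, small seeds, forb seeds — 3 of 3 types.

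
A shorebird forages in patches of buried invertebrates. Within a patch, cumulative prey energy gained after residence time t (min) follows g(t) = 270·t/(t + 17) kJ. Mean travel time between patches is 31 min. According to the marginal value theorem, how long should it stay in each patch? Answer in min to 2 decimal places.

22.96 min

Maximise g(t)/(T+t): set derivative to zero → g'(t)(T+t) = g(t).
g'(t) = 270·17/(t + 17)². Setting 270·17/(t+17)² = 270t/[(t+17)(31+t)] gives 17(31+t) = t(t+17), so t² = 17×31 = 527.
t* = √527 = 22.96 min.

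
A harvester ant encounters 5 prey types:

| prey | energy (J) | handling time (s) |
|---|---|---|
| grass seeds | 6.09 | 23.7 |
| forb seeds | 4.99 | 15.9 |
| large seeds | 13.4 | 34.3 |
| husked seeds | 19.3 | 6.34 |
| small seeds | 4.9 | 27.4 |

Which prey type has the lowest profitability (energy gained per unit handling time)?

small seeds

In descending order of E/h:
husked seeds: 19.3/6.34 = 3.04 J/s
large seeds: 13.4/34.3 = 0.391 J/s
forb seeds: 4.99/15.9 = 0.314 J/s
grass seeds: 6.09/23.7 = 0.257 J/s
small seeds: 4.9/27.4 = 0.179 J/s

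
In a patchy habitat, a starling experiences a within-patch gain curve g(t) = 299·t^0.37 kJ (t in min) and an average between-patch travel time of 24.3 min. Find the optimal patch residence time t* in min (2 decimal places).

By the marginal value theorem, leave when the instantaneous gain rate g'(t) equals the habitat-wide average g(t)/(T + t).
g'(t) = 0.37·299·t^-0.63. Setting 0.37·299·t^-0.63 = 299·t^0.37/(24.3+t) gives 0.37(24.3+t) = t, so 0.63·t = 0.37×24.3.
t* = 0.37×24.3/0.63 = 14.27 min.

14.27 min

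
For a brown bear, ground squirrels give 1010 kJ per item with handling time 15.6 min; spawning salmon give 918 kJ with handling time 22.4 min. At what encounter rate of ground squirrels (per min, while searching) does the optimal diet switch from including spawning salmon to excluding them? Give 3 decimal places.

0.111 per min

At the threshold, the rate on ground squirrels alone equals the profitability of spawning salmon: λ·1010/(1 + λ·15.6) = 918/22.4 = 40.98.
Rearranging, λ(1010 − 40.98×15.6) = 40.98, so λ = 40.98/370.7 = 0.1106 per min.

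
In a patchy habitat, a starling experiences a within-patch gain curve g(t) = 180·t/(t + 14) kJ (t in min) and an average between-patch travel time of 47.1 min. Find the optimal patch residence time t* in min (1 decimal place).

25.7 min

By the marginal value theorem, leave when the instantaneous gain rate g'(t) equals the habitat-wide average g(t)/(T + t).
g'(t) = 180·14/(t + 14)². Setting 180·14/(t+14)² = 180t/[(t+14)(47.1+t)] gives 14(47.1+t) = t(t+14), so t² = 14×47.1 = 659.4.
t* = √659.4 = 25.68 min.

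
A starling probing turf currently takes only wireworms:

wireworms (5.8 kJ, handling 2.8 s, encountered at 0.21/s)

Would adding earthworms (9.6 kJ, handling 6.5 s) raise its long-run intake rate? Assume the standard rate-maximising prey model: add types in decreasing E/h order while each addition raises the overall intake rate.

Intake rate on the current diet: R = (0.21×5.8) / (1 + 0.21×2.8) = 1.218/1.588 = 0.767 kJ/s.
earthworms: E/h = 9.6/6.5 = 1.477 kJ/s.
1.477 > 0.767, so adding earthworms raises the average — include it.

Yes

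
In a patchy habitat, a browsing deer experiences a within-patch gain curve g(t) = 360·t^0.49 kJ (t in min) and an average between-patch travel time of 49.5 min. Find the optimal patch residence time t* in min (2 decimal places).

47.56 min

Maximise g(t)/(T+t): set derivative to zero → g'(t)(T+t) = g(t).
g'(t) = 0.49·360·t^-0.51. Setting 0.49·360·t^-0.51 = 360·t^0.49/(49.5+t) gives 0.49(49.5+t) = t, so 0.51·t = 0.49×49.5.
t* = 0.49×49.5/0.51 = 47.56 min.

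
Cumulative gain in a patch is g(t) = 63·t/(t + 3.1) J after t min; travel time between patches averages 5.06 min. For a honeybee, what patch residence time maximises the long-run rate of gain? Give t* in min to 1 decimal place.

4.0 min

By the marginal value theorem, leave when the instantaneous gain rate g'(t) equals the habitat-wide average g(t)/(T + t).
g'(t) = 63·3.1/(t + 3.1)². Setting 63·3.1/(t+3.1)² = 63t/[(t+3.1)(5.06+t)] gives 3.1(5.06+t) = t(t+3.1), so t² = 3.1×5.06 = 15.69.
t* = √15.69 = 3.961 min.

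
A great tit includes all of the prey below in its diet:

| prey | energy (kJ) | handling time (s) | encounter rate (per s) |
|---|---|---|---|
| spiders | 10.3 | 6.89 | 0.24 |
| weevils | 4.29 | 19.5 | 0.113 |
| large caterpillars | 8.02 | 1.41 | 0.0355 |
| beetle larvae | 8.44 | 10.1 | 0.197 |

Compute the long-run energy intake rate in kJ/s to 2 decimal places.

R = Σλ_iE_i / (1 + Σλ_ih_i)
Numerator: 0.24×10.3 + 0.113×4.29 + 0.0355×8.02 + 0.197×8.44 = 4.904
Denominator: 1 + 0.24×6.89 + 0.113×19.5 + 0.0355×1.41 + 0.197×10.1 = 6.897
R = 4.904/6.897 = 0.7111 kJ/s

0.71 kJ/s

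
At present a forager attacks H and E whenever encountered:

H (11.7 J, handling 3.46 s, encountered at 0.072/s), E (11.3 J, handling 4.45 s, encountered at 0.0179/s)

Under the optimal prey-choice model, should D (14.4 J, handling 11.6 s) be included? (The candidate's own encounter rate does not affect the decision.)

Yes

Current rate: (0.072×11.7 + 0.0179×11.3)/(1 + 0.072×3.46 + 0.0179×4.45) = 0.7862 J/s.
Profitability of D: 14.4/11.6 = 1.241 J/s.
Since 1.241 > R, including D increases the long-run rate.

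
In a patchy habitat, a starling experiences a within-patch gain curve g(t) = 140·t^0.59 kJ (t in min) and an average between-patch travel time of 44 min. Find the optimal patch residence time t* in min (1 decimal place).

63.3 min

Optimal t* satisfies g'(t*) = g(t*)/(T + t*).
g'(t) = 0.59·140·t^-0.41. Setting 0.59·140·t^-0.41 = 140·t^0.59/(44+t) gives 0.59(44+t) = t, so 0.41·t = 0.59×44.
t* = 0.59×44/0.41 = 63.32 min.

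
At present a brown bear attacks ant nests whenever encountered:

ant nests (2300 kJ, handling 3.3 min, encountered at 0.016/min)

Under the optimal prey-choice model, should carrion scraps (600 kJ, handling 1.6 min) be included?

On ant nests alone, R = ΣλE/(1+Σλh) = 36.8/1.053 = 34.95 kJ/min.
carrion scraps: E/h = 600/1.6 = 375 kJ/min.
Since 375 > R, including carrion scraps increases the long-run rate.

Yes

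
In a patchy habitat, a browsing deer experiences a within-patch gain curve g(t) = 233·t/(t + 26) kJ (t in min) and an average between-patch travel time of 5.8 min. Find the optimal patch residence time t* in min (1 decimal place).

12.3 min

By the marginal value theorem, leave when the instantaneous gain rate g'(t) equals the habitat-wide average g(t)/(T + t).
g'(t) = 233·26/(t + 26)². Setting 233·26/(t+26)² = 233t/[(t+26)(5.8+t)] gives 26(5.8+t) = t(t+26), so t² = 26×5.8 = 150.8.
t* = √150.8 = 12.28 min.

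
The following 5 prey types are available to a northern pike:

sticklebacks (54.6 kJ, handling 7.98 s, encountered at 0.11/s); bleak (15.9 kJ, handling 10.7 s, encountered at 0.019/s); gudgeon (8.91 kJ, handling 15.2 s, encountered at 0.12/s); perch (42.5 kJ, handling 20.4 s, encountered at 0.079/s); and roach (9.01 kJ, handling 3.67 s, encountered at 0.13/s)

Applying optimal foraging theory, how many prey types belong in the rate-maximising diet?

1

Rank by E/h (kJ/s): sticklebacks 6.84, roach 2.46, perch 2.08, bleak 1.49, gudgeon 0.586. Include each in turn until the next type's E/h falls below the running intake rate.
Rate on top 1: 3.198. roach: 2.46 < 3.198 → exclude; stop.
Optimal diet: sticklebacks — 1 of 5 types.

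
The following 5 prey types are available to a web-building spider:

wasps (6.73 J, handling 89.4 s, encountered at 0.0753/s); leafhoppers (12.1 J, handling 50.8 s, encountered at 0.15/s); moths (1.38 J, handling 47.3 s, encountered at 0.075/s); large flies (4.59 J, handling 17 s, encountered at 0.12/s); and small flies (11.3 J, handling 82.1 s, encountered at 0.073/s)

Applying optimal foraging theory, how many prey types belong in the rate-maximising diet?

Rank by E/h (J/s): large flies 0.27, leafhoppers 0.238, small flies 0.138, wasps 0.0753, moths 0.0292. Include each in turn until the next type's E/h falls below the running intake rate.
Rate on top 1: 0.1812. leafhoppers: 0.238 > 0.1812 → include.
Rate on top 2: 0.2219. small flies: 0.138 < 0.2219 → exclude; stop.
Optimal diet: large flies, leafhoppers — 2 of 5 types.

2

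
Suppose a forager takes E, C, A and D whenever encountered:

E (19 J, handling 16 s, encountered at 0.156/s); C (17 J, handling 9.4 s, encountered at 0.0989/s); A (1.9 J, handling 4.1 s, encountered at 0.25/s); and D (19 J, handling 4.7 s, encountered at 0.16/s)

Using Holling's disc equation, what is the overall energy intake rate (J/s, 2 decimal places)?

1.32 J/s

R = (0.156×19 + 0.0989×17 + 0.25×1.9 + 0.16×19) / (1 + 0.156×16 + 0.0989×9.4 + 0.25×4.1 + 0.16×4.7) = 8.16/6.203 = 1.316 J/s.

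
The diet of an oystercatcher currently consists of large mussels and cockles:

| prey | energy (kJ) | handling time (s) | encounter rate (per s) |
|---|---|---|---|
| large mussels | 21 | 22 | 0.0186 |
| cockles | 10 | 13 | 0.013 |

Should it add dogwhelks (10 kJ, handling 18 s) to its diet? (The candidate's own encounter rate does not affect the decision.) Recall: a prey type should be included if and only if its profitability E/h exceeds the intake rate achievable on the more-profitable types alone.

Yes

Current rate: (0.0186×21 + 0.013×10)/(1 + 0.0186×22 + 0.013×13) = 0.3299 kJ/s.
dogwhelks: E/h = 10/18 = 0.5556 kJ/s.
Since 0.5556 > R, including dogwhelks increases the long-run rate.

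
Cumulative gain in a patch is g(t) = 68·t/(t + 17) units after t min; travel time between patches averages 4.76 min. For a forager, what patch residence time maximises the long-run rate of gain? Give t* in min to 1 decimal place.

9.0 min

Maximise g(t)/(T+t): set derivative to zero → g'(t)(T+t) = g(t).
g'(t) = 68·17/(t + 17)². Setting 68·17/(t+17)² = 68t/[(t+17)(4.76+t)] gives 17(4.76+t) = t(t+17), so t² = 17×4.76 = 80.92.
t* = √80.92 = 8.996 min.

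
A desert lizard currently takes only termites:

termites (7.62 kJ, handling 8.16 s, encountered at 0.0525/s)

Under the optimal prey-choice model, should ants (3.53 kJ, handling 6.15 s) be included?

Current rate: (0.0525×7.62)/(1 + 0.0525×8.16) = 0.2801 kJ/s.
Profitability of ants: 3.53/6.15 = 0.574 kJ/s.
Since 0.574 > R, including ants increases the long-run rate.

Yes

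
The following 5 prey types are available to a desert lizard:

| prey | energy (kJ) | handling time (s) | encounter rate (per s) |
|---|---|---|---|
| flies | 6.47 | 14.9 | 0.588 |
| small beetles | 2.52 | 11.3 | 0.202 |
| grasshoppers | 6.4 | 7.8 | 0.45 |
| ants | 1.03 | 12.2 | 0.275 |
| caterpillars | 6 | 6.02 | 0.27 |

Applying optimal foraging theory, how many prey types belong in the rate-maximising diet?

2

Rank by E/h (kJ/s): caterpillars 0.997, grasshoppers 0.821, flies 0.434, small beetles 0.223, ants 0.0844. Include each in turn until the next type's E/h falls below the running intake rate.
Rate on top 1: 0.617. grasshoppers: 0.821 > 0.617 → include.
Rate on top 2: 0.7334. flies: 0.434 < 0.7334 → exclude; stop.
Optimal diet: caterpillars, grasshoppers — 2 of 5 types.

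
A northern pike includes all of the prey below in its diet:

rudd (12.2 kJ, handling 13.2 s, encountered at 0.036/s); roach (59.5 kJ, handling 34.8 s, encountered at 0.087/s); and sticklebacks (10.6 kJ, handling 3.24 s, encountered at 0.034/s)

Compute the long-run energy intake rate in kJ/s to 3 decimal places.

1.296 kJ/s

R = Σλ_iE_i / (1 + Σλ_ih_i)
Numerator: 0.036×12.2 + 0.087×59.5 + 0.034×10.6 = 5.976
Denominator: 1 + 0.036×13.2 + 0.087×34.8 + 0.034×3.24 = 4.613
R = 5.976/4.613 = 1.296 kJ/s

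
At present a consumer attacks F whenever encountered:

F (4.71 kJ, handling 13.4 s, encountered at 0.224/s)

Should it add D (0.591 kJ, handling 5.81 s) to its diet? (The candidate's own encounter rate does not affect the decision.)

Intake rate on the current diet: R = (0.224×4.71) / (1 + 0.224×13.4) = 1.055/4.002 = 0.2637 kJ/s.
D: E/h = 0.591/5.81 = 0.1017 kJ/s.
0.1017 < 0.2637, so adding D would lower the average — exclude it.

No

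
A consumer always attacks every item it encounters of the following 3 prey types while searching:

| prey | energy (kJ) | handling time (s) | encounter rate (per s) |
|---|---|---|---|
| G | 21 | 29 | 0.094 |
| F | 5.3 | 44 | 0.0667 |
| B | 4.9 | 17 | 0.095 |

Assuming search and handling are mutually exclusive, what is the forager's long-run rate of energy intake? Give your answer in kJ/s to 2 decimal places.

R = (0.094×21 + 0.0667×5.3 + 0.095×4.9) / (1 + 0.094×29 + 0.0667×44 + 0.095×17) = 2.793/8.276 = 0.3375 kJ/s.

0.34 kJ/s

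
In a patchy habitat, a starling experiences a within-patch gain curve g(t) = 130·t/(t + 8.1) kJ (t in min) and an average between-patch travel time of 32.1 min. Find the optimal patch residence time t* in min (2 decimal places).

Maximise g(t)/(T+t): set derivative to zero → g'(t)(T+t) = g(t).
g'(t) = 130·8.1/(t + 8.1)². Setting 130·8.1/(t+8.1)² = 130t/[(t+8.1)(32.1+t)] gives 8.1(32.1+t) = t(t+8.1), so t² = 8.1×32.1 = 260.
t* = √260 = 16.12 min.

16.12 min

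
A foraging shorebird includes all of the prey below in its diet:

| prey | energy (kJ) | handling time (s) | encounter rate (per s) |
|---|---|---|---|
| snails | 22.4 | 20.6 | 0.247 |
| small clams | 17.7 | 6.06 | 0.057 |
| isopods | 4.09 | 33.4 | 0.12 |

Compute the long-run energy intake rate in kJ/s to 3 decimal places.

0.674 kJ/s

R = Σλ_iE_i / (1 + Σλ_ih_i)
Numerator: 0.247×22.4 + 0.057×17.7 + 0.12×4.09 = 7.032
Denominator: 1 + 0.247×20.6 + 0.057×6.06 + 0.12×33.4 = 10.44
R = 7.032/10.44 = 0.6735 kJ/s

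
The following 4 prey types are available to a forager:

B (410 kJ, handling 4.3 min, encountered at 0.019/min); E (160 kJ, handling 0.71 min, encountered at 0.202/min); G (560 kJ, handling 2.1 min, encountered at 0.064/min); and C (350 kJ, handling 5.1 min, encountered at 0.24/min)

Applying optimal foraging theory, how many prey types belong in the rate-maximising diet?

E/h in descending order: G 267, E 225, B 95.3, C 68.6 kJ/min. The optimal diet is the largest prefix of this list for which every included type satisfies E_i/h_i > R on the types above it.
Rate on top 1: 31.59. E: 225 > 31.59 → include.
Rate on top 2: 53.34. B: 95.3 > 53.34 → include.
Rate on top 3: 55.87. C: 68.6 > 55.87 → include.
Optimal diet: G, E, B, C — 4 of 4 types.

4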